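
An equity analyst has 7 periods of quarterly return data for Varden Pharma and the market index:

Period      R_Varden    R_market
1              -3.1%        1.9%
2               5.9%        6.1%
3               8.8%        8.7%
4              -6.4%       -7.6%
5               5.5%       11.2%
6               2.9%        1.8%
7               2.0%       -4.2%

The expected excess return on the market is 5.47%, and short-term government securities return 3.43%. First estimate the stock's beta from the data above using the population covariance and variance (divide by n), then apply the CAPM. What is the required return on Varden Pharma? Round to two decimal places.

6.89%

Mean R_i = (-3.1 + 5.9 + 8.8 − 6.4 + 5.5 + 2.9 + 2.0) / 7 = 2.2286%
Mean R_m = (1.9 + 6.1 + 8.7 − 7.6 + 11.2 + 1.8 − 4.2) / 7 = 2.5571%
Σ(R_i − R̄_i)(R_m − R̄_m) = 173.8286  ⇒  Cov = 173.8286 / 7 = 24.8327
Σ(R_m − R̄_m)² = 274.8171  ⇒  Var(R_m) = 274.8171 / 7 = 39.2596
β = Cov / Var(R_m) = 24.8327 / 39.2596 = 0.6325
E(R) = R_f + β × MRP = 3.43% + 0.6325 × 5.47% = 6.89%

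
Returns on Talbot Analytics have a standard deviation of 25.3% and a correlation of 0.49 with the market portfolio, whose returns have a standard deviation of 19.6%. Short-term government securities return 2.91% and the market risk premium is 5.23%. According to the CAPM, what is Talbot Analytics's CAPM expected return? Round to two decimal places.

β = ρ × σ_i / σ_m = 0.49 × 25.3% / 19.6% = 0.6325
E(R) = 2.91% + 0.6325 × 5.23% = 6.22%

6.22%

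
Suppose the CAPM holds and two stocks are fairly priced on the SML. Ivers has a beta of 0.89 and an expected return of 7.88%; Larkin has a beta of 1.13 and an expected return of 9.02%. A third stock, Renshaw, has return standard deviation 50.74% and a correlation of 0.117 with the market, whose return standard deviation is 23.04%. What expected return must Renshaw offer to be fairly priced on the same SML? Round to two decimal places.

4.88%

MRP = (9.02% − 7.88%) / (1.13 − 0.89) = 4.7500%
R_f = 7.88% − 0.89 × 4.7500% = 3.6525%
β_Renshaw = ρ·σ_i/σ_m = 0.117 × 50.74 / 23.04 = 0.2577
E(R_Renshaw) = R_f + β × MRP = 3.6525% + 0.2577 × 4.7500% = 4.88%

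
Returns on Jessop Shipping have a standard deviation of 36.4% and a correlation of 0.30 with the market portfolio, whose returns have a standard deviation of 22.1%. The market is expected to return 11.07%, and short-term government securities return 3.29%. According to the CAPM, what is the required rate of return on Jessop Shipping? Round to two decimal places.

β = ρ × σ_i / σ_m = 0.30 × 36.4% / 22.1% = 0.4941
MRP = 11.07% − 3.29% = 7.78%
E(R) = 3.29% + 0.4941 × 7.78% = 7.13%

7.13%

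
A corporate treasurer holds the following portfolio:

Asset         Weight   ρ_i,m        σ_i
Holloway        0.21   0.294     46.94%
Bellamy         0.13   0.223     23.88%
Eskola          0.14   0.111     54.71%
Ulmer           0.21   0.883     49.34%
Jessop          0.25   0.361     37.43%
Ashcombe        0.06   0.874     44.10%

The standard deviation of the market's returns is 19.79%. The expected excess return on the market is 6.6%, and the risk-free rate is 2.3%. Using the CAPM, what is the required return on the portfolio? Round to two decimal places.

β_Holloway = 0.294 × 46.94% / 19.79% = 0.6973
β_Bellamy = 0.223 × 23.88% / 19.79% = 0.2691
β_Eskola = 0.111 × 54.71% / 19.79% = 0.3069
β_Ulmer = 0.883 × 49.34% / 19.79% = 2.2015
β_Jessop = 0.361 × 37.43% / 19.79% = 0.6828
β_Ashcombe = 0.874 × 44.10% / 19.79% = 1.9476
β_P = Σ w_i β_i = 0.21×0.6973 + 0.13×0.2691 + 0.14×0.3069 + 0.21×2.2015 + 0.25×0.6828 + 0.06×1.9476 = 0.9743
E(R_P) = R_f + β_P × MRP = 2.3% + 0.9743 × 6.6% = 8.73%

8.73%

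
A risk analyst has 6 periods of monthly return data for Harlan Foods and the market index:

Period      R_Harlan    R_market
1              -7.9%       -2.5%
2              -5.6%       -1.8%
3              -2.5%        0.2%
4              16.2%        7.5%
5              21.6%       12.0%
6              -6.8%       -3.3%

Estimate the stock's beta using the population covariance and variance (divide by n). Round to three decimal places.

Mean R_i = (-7.9 − 5.6 − 2.5 + 16.2 + 21.6 − 6.8) / 6 = 2.5000%
Mean R_m = (-2.5 − 1.8 + 0.2 + 7.5 + 12.0 − 3.3) / 6 = 2.0167%
Σ(R_i − R̄_i)(R_m − R̄_m) = 402.2200  ⇒  Cov = 402.2200 / 6 = 67.0367
Σ(R_m − R̄_m)² = 196.2683  ⇒  Var(R_m) = 196.2683 / 6 = 32.7114
β = Cov / Var(R_m) = 67.0367 / 32.7114 = 2.0493

2.049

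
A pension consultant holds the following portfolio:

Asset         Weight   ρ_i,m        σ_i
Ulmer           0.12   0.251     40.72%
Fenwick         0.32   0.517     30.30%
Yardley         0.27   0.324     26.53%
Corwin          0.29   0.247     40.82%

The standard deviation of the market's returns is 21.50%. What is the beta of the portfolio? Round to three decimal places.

0.534

β_Ulmer = 0.251 × 40.72% / 21.50% = 0.4754
β_Fenwick = 0.517 × 30.30% / 21.50% = 0.7286
β_Yardley = 0.324 × 26.53% / 21.50% = 0.3998
β_Corwin = 0.247 × 40.82% / 21.50% = 0.4690
β_P = Σ w_i β_i = 0.12×0.4754 + 0.32×0.7286 + 0.27×0.3998 + 0.29×0.4690 = 0.5342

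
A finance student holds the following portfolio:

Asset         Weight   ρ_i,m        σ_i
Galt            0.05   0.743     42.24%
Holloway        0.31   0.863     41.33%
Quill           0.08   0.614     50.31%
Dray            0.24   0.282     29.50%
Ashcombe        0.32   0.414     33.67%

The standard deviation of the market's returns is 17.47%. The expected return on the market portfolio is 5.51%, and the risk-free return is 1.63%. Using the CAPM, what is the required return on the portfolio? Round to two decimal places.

β_Galt = 0.743 × 42.24% / 17.47% = 1.7965
β_Holloway = 0.863 × 41.33% / 17.47% = 2.0417
β_Quill = 0.614 × 50.31% / 17.47% = 1.7682
β_Dray = 0.282 × 29.50% / 17.47% = 0.4762
β_Ashcombe = 0.414 × 33.67% / 17.47% = 0.7979
β_P = Σ w_i β_i = 0.05×1.7965 + 0.31×2.0417 + 0.08×1.7682 + 0.24×0.4762 + 0.32×0.7979 = 1.2338
MRP = 5.51% − 1.63% = 3.88%
E(R_P) = R_f + β_P × MRP = 1.63% + 1.2338 × 3.88% = 6.42%

6.42%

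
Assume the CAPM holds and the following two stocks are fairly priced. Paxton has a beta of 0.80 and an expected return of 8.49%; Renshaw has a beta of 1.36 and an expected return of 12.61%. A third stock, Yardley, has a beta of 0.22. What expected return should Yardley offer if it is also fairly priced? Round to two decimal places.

4.22%

MRP (SML slope) = (12.61% − 8.49%) / (1.36 − 0.80) = 4.12% / 0.56 = 7.3571%
R_f (intercept) = 8.49% − 0.80 × 7.3571% = 2.6043%
E(R_Yardley) = R_f + β × MRP = 2.6043% + 0.22 × 7.3571% = 4.22%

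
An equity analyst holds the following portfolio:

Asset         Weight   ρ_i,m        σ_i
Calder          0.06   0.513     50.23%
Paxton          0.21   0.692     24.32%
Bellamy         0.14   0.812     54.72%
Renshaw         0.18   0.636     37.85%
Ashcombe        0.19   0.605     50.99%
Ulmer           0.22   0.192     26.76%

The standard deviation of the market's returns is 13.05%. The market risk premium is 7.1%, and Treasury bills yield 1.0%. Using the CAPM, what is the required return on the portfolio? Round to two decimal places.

13.31%

β_Calder = 0.513 × 50.23% / 13.05% = 1.9746
β_Paxton = 0.692 × 24.32% / 13.05% = 1.2896
β_Bellamy = 0.812 × 54.72% / 13.05% = 3.4048
β_Renshaw = 0.636 × 37.85% / 13.05% = 1.8446
β_Ashcombe = 0.605 × 50.99% / 13.05% = 2.3639
β_Ulmer = 0.192 × 26.76% / 13.05% = 0.3937
β_P = Σ w_i β_i = 0.06×1.9746 + 0.21×1.2896 + 0.14×3.4048 + 0.18×1.8446 + 0.19×2.3639 + 0.22×0.3937 = 1.7337
E(R_P) = R_f + β_P × MRP = 1.0% + 1.7337 × 7.1% = 13.31%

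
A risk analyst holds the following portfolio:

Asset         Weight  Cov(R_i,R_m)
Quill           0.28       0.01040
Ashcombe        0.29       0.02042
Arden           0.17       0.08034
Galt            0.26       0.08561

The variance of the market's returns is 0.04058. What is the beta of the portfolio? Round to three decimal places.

β_Quill = 0.01040 / 0.04058 = 0.2563
β_Ashcombe = 0.02042 / 0.04058 = 0.5032
β_Arden = 0.08034 / 0.04058 = 1.9798
β_Galt = 0.08561 / 0.04058 = 2.1097
β_P = Σ w_i β_i = 0.28×0.2563 + 0.29×0.5032 + 0.17×1.9798 + 0.26×2.1097 = 1.1028

1.103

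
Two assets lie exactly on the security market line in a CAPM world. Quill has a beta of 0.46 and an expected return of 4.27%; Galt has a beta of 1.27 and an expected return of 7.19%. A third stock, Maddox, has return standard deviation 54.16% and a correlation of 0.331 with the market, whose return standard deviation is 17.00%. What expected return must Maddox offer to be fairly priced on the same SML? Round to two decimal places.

6.41%

MRP = (7.19% − 4.27%) / (1.27 − 0.46) = 3.6049%
R_f = 4.27% − 0.46 × 3.6049% = 2.6117%
β_Maddox = ρ·σ_i/σ_m = 0.331 × 54.16 / 17.00 = 1.0545
E(R_Maddox) = R_f + β × MRP = 2.6117% + 1.0545 × 3.6049% = 6.41%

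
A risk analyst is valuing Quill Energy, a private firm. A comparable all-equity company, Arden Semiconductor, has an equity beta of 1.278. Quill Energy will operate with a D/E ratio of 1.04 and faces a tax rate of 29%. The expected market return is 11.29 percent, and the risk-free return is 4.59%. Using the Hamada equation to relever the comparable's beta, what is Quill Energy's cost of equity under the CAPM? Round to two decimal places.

19.48%

β_L = β_U × [1 + (1 − t)(D/E)] = 1.278 × [1 + (1 − 0.29) × 1.04]
    = 1.278 × [1 + 0.71 × 1.04] = 1.278 × 1.7384 = 2.2217
MRP = 11.29% − 4.59% = 6.70%
E(R) = R_f + β_L × MRP = 4.59% + 2.2217 × 6.70% = 19.48%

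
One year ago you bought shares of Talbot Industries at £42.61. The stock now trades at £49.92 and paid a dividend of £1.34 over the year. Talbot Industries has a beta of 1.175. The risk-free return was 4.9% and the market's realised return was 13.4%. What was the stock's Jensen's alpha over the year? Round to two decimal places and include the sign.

Realised HPR = (P1 + D1 − P0) / P0 = (49.92 + 1.34 − 42.61) / 42.61 = 8.65 / 42.61 = 20.3004%
MRP = 13.4% − 4.9% = 8.50%
CAPM required = R_f + β·MRP = 4.9% + 1.175 × 8.5% = 14.8875%
α = realised − required = 20.3004% − 14.8875% = +5.41%

+5.41%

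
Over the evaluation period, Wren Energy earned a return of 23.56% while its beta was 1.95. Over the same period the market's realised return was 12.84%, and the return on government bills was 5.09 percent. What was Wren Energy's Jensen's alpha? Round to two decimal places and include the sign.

+3.36%

Market excess return = 12.84% − 5.09% = 7.75%
CAPM benchmark = R_f + β(R_m − R_f) = 5.09% + 1.95 × 7.75% = 20.2025%
α = actual − benchmark = 23.56% − 20.2025% = +3.36%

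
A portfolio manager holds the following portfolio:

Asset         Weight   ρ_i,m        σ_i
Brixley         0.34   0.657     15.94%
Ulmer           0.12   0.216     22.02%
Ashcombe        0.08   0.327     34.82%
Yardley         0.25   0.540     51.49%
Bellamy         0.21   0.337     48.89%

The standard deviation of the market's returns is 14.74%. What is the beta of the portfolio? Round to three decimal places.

1.048

β_Brixley = 0.657 × 15.94% / 14.74% = 0.7105
β_Ulmer = 0.216 × 22.02% / 14.74% = 0.3227
β_Ashcombe = 0.327 × 34.82% / 14.74% = 0.7725
β_Yardley = 0.540 × 51.49% / 14.74% = 1.8863
β_Bellamy = 0.337 × 48.89% / 14.74% = 1.1178
β_P = Σ w_i β_i = 0.34×0.7105 + 0.12×0.3227 + 0.08×0.7725 + 0.25×1.8863 + 0.21×1.1178 = 1.0484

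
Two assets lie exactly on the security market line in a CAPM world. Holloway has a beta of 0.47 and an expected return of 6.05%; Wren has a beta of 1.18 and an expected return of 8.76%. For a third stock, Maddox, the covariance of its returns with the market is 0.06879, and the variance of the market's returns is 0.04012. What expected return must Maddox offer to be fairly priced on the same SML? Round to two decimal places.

10.80%

MRP = (8.76% − 6.05%) / (1.18 − 0.47) = 3.8169%
R_f = 6.05% − 0.47 × 3.8169% = 4.2561%
β_Maddox = Cov / Var(R_m) = 0.06879 / 0.04012 = 1.7146
E(R_Maddox) = R_f + β × MRP = 4.2561% + 1.7146 × 3.8169% = 10.80%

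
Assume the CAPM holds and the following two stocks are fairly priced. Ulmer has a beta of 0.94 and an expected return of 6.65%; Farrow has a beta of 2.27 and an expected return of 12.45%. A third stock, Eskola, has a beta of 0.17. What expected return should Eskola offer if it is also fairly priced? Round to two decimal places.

3.29%

MRP (SML slope) = (12.45% − 6.65%) / (2.27 − 0.94) = 5.80% / 1.33 = 4.3609%
R_f (intercept) = 6.65% − 0.94 × 4.3609% = 2.5508%
E(R_Eskola) = R_f + β × MRP = 2.5508% + 0.17 × 4.3609% = 3.29%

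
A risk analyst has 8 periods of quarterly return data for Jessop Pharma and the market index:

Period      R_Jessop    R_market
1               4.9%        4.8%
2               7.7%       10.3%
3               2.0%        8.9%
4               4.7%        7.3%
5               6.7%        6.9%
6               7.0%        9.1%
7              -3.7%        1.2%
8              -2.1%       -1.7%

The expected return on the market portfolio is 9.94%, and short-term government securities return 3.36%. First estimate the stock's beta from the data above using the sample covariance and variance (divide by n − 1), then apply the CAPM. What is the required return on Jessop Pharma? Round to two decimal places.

8.99%

Mean R_i = (4.9 + 7.7 + 2.0 + 4.7 + 6.7 + 7.0 − 3.7 − 2.1) / 8 = 3.4000%
Mean R_m = (4.8 + 10.3 + 8.9 + 7.3 + 6.9 + 9.1 + 1.2 − 1.7) / 8 = 5.8500%
Σ(R_i − R̄_i)(R_m − R̄_m) = 104.8800  ⇒  Cov = 104.8800 / 7 = 14.9829
Σ(R_m − R̄_m)² = 122.6000  ⇒  Var(R_m) = 122.6000 / 7 = 17.5143
β = Cov / Var(R_m) = 14.9829 / 17.5143 = 0.8555
MRP = 9.94% − 3.36% = 6.58%
E(R) = R_f + β × MRP = 3.36% + 0.8555 × 6.58% = 8.99%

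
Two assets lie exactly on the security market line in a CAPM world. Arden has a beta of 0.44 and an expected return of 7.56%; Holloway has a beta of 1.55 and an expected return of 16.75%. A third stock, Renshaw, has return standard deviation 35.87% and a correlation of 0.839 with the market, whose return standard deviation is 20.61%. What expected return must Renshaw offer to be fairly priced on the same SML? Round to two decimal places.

MRP = (16.75% − 7.56%) / (1.55 − 0.44) = 8.2793%
R_f = 7.56% − 0.44 × 8.2793% = 3.9171%
β_Renshaw = ρ·σ_i/σ_m = 0.839 × 35.87 / 20.61 = 1.4602
E(R_Renshaw) = R_f + β × MRP = 3.9171% + 1.4602 × 8.2793% = 16.01%

16.01%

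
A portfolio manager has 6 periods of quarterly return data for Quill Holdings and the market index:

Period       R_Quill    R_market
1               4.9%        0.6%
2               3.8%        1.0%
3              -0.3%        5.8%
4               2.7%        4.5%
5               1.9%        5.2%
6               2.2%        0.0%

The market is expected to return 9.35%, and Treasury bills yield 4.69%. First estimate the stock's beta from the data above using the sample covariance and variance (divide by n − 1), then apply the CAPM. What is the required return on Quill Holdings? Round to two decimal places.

Mean R_i = (4.9 + 3.8 − 0.3 + 2.7 + 1.9 + 2.2) / 6 = 2.5333%
Mean R_m = (0.6 + 1.0 + 5.8 + 4.5 + 5.2 + 0.0) / 6 = 2.8500%
Σ(R_i − R̄_i)(R_m − R̄_m) = -16.2900  ⇒  Cov = -16.2900 / 5 = -3.2580
Σ(R_m − R̄_m)² = 33.5550  ⇒  Var(R_m) = 33.5550 / 5 = 6.7110
β = Cov / Var(R_m) = -3.2580 / 6.7110 = -0.4855
MRP = 9.35% − 4.69% = 4.66%
E(R) = R_f + β × MRP = 4.69% + -0.4855 × 4.66% = 2.43%

2.43%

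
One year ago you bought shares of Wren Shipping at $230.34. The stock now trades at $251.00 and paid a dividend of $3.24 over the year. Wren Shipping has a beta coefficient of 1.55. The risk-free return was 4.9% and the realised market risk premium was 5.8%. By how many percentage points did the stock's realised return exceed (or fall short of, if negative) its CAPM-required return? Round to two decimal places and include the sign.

-3.51%

Realised HPR = (P1 + D1 − P0) / P0 = (251.00 + 3.24 − 230.34) / 230.34 = 23.90 / 230.34 = 10.3760%
CAPM required = R_f + β·MRP = 4.9% + 1.55 × 5.8% = 13.8900%
α = realised − required = 10.3760% − 13.8900% = -3.51%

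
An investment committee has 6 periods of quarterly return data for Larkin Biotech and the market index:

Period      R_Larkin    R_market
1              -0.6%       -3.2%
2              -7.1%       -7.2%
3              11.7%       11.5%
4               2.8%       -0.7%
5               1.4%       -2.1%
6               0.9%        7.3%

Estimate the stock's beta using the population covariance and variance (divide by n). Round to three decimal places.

0.731

Mean R_i = (-0.6 − 7.1 + 11.7 + 2.8 + 1.4 + 0.9) / 6 = 1.5167%
Mean R_m = (-3.2 − 7.2 + 11.5 − 0.7 − 2.1 + 7.3) / 6 = 0.9333%
Σ(R_i − R̄_i)(R_m − R̄_m) = 180.7667  ⇒  Cov = 180.7667 / 6 = 30.1278
Σ(R_m − R̄_m)² = 247.2933  ⇒  Var(R_m) = 247.2933 / 6 = 41.2156
β = Cov / Var(R_m) = 30.1278 / 41.2156 = 0.7310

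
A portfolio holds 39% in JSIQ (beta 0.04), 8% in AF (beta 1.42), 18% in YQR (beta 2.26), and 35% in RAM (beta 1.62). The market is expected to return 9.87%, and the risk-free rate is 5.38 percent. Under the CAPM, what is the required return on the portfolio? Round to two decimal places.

10.33%

β_P = Σ w_i β_i = 0.39×0.04 + 0.08×1.42 + 0.18×2.26 + 0.35×1.62 = 1.1030
MRP = 9.87% − 5.38% = 4.49%
E(R_P) = R_f + β_P × MRP = 5.38% + 1.1030 × 4.49% = 10.33%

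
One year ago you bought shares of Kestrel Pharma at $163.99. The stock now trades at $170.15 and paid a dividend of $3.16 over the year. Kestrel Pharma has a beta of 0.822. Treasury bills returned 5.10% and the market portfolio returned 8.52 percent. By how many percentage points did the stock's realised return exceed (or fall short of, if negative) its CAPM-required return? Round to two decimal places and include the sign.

-2.23%

Realised HPR = (P1 + D1 − P0) / P0 = (170.15 + 3.16 − 163.99) / 163.99 = 9.32 / 163.99 = 5.6833%
MRP = 8.52% − 5.10% = 3.42%
CAPM required = R_f + β·MRP = 5.10% + 0.822 × 3.42% = 7.91124%
α = realised − required = 5.6833% − 7.91124% = -2.23%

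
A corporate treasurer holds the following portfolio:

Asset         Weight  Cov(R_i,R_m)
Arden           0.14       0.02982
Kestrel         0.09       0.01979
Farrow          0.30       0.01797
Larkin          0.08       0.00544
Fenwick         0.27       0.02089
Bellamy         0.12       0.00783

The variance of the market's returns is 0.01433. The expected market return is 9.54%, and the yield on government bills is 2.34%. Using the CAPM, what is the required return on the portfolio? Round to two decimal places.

11.57%

β_Arden = 0.02982 / 0.01433 = 2.0809
β_Kestrel = 0.01979 / 0.01433 = 1.3810
β_Farrow = 0.01797 / 0.01433 = 1.2540
β_Larkin = 0.00544 / 0.01433 = 0.3796
β_Fenwick = 0.02089 / 0.01433 = 1.4578
β_Bellamy = 0.00783 / 0.01433 = 0.5464
β_P = Σ w_i β_i = 0.14×2.0809 + 0.09×1.3810 + 0.30×1.2540 + 0.08×0.3796 + 0.27×1.4578 + 0.12×0.5464 = 1.2814
MRP = 9.54% − 2.34% = 7.20%
E(R_P) = R_f + β_P × MRP = 2.34% + 1.2814 × 7.20% = 11.57%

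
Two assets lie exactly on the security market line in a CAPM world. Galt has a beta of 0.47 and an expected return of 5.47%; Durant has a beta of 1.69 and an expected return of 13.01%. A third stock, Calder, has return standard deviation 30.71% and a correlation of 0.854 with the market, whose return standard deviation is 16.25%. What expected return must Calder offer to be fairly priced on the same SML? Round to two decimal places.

MRP = (13.01% − 5.47%) / (1.69 − 0.47) = 6.1803%
R_f = 5.47% − 0.47 × 6.1803% = 2.5653%
β_Calder = ρ·σ_i/σ_m = 0.854 × 30.71 / 16.25 = 1.6139
E(R_Calder) = R_f + β × MRP = 2.5653% + 1.6139 × 6.1803% = 12.54%

12.54%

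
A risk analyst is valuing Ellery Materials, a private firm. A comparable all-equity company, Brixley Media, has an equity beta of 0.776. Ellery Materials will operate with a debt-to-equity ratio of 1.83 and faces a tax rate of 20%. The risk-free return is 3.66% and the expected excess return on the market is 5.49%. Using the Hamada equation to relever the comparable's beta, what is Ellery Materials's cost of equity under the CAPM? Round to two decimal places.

β_L = β_U × [1 + (1 − t)(D/E)] = 0.776 × [1 + (1 − 0.20) × 1.83]
    = 0.776 × [1 + 0.80 × 1.83] = 0.776 × 2.4640 = 1.9121
E(R) = R_f + β_L × MRP = 3.66% + 1.9121 × 5.49% = 14.16%

14.16%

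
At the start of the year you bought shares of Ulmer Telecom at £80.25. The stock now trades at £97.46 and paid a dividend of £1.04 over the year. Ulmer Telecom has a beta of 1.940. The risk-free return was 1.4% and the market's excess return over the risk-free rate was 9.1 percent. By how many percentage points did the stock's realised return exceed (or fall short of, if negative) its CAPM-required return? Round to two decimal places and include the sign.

+3.69%

Realised HPR = (P1 + D1 − P0) / P0 = (97.46 + 1.04 − 80.25) / 80.25 = 18.25 / 80.25 = 22.7414%
CAPM required = R_f + β·MRP = 1.4% + 1.940 × 9.1% = 19.0540%
α = realised − required = 22.7414% − 19.0540% = +3.69%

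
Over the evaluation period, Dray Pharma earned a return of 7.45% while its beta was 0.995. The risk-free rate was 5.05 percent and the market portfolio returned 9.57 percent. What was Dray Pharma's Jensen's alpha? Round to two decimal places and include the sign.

-2.10%

Market excess return = 9.57% − 5.05% = 4.52%
CAPM benchmark = R_f + β(R_m − R_f) = 5.05% + 0.995 × 4.52% = 9.54740%
α = actual − benchmark = 7.45% − 9.54740% = -2.10%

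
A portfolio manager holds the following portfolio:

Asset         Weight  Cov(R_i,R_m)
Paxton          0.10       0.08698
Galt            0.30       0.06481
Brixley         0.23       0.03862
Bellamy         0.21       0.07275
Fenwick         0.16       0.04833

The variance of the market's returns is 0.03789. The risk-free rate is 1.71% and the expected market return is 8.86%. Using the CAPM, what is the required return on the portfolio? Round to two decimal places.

13.04%

β_Paxton = 0.08698 / 0.03789 = 2.2956
β_Galt = 0.06481 / 0.03789 = 1.7105
β_Brixley = 0.03862 / 0.03789 = 1.0193
β_Bellamy = 0.07275 / 0.03789 = 1.9200
β_Fenwick = 0.04833 / 0.03789 = 1.2755
β_P = Σ w_i β_i = 0.10×2.2956 + 0.30×1.7105 + 0.23×1.0193 + 0.21×1.9200 + 0.16×1.2755 = 1.5844
MRP = 8.86% − 1.71% = 7.15%
E(R_P) = R_f + β_P × MRP = 1.71% + 1.5844 × 7.15% = 13.04%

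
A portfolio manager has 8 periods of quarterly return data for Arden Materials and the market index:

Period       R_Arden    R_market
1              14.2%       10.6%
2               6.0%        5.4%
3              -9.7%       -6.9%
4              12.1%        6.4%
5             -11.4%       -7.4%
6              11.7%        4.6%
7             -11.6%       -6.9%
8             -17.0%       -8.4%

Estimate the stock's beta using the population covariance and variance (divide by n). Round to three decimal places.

Mean R_i = (14.2 + 6.0 − 9.7 + 12.1 − 11.4 + 11.7 − 11.6 − 17.0) / 8 = -0.7125%
Mean R_m = (10.6 + 5.4 − 6.9 + 6.4 − 7.4 + 4.6 − 6.9 − 8.4) / 8 = -0.3250%
Σ(R_i − R̄_i)(R_m − R̄_m) = 686.4575  ⇒  Cov = 686.4575 / 8 = 85.8072
Σ(R_m − R̄_m)² = 423.3350  ⇒  Var(R_m) = 423.3350 / 8 = 52.9169
β = Cov / Var(R_m) = 85.8072 / 52.9169 = 1.6215

1.622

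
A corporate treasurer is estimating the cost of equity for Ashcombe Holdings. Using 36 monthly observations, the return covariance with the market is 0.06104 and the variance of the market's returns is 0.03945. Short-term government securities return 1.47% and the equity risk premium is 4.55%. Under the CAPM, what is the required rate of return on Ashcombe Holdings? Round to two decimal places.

β = Cov(R_i, R_m) / Var(R_m) = 0.06104 / 0.03945 = 1.5473
E(R) = R_f + β × MRP = 1.47% + 1.5473 × 4.55% = 8.51%

8.51%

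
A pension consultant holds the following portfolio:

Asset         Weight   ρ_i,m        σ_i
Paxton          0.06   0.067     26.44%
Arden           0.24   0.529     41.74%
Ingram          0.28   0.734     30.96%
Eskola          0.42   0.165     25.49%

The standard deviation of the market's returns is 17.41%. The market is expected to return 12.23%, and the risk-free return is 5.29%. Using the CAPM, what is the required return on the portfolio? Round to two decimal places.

10.69%

β_Paxton = 0.067 × 26.44% / 17.41% = 0.1018
β_Arden = 0.529 × 41.74% / 17.41% = 1.2683
β_Ingram = 0.734 × 30.96% / 17.41% = 1.3053
β_Eskola = 0.165 × 25.49% / 17.41% = 0.2416
β_P = Σ w_i β_i = 0.06×0.1018 + 0.24×1.2683 + 0.28×1.3053 + 0.42×0.2416 = 0.7775
MRP = 12.23% − 5.29% = 6.94%
E(R_P) = R_f + β_P × MRP = 5.29% + 0.7775 × 6.94% = 10.69%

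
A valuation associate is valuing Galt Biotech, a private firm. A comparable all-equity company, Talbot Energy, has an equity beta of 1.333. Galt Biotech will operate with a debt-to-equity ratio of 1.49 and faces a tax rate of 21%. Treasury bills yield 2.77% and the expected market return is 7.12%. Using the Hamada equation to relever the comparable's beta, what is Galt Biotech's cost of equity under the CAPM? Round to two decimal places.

β_L = β_U × [1 + (1 − t)(D/E)] = 1.333 × [1 + (1 − 0.21) × 1.49]
    = 1.333 × [1 + 0.79 × 1.49] = 1.333 × 2.1771 = 2.9021
MRP = 7.12% − 2.77% = 4.35%
E(R) = R_f + β_L × MRP = 2.77% + 2.9021 × 4.35% = 15.39%

15.39%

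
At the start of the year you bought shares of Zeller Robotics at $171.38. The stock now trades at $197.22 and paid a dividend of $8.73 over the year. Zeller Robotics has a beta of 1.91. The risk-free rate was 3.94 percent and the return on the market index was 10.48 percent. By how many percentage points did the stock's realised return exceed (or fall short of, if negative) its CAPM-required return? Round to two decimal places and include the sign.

+3.74%

Realised HPR = (P1 + D1 − P0) / P0 = (197.22 + 8.73 − 171.38) / 171.38 = 34.57 / 171.38 = 20.1715%
MRP = 10.48% − 3.94% = 6.54%
CAPM required = R_f + β·MRP = 3.94% + 1.91 × 6.54% = 16.4314%
α = realised − required = 20.1715% − 16.4314% = +3.74%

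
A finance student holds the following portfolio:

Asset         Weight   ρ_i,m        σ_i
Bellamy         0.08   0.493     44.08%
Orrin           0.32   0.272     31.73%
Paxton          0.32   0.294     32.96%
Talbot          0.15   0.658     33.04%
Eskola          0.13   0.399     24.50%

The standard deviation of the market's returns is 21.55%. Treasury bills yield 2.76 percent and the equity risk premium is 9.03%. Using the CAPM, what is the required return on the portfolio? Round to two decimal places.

β_Bellamy = 0.493 × 44.08% / 21.55% = 1.0084
β_Orrin = 0.272 × 31.73% / 21.55% = 0.4005
β_Paxton = 0.294 × 32.96% / 21.55% = 0.4497
β_Talbot = 0.658 × 33.04% / 21.55% = 1.0088
β_Eskola = 0.399 × 24.50% / 21.55% = 0.4536
β_P = Σ w_i β_i = 0.08×1.0084 + 0.32×0.4005 + 0.32×0.4497 + 0.15×1.0088 + 0.13×0.4536 = 0.5630
E(R_P) = R_f + β_P × MRP = 2.76% + 0.5630 × 9.03% = 7.84%

7.84%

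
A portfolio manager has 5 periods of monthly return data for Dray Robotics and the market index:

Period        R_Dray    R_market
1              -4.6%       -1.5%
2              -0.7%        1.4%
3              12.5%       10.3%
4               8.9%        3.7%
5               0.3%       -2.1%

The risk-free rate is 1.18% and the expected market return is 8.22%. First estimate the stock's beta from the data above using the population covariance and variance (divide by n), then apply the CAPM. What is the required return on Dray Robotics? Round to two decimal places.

10.16%

Mean R_i = (-4.6 − 0.7 + 12.5 + 8.9 + 0.3) / 5 = 3.2800%
Mean R_m = (-1.5 + 1.4 + 10.3 + 3.7 − 2.1) / 5 = 2.3600%
Σ(R_i − R̄_i)(R_m − R̄_m) = 128.2660  ⇒  Cov = 128.2660 / 5 = 25.6532
Σ(R_m − R̄_m)² = 100.5520  ⇒  Var(R_m) = 100.5520 / 5 = 20.1104
β = Cov / Var(R_m) = 25.6532 / 20.1104 = 1.2756
MRP = 8.22% − 1.18% = 7.04%
E(R) = R_f + β × MRP = 1.18% + 1.2756 × 7.04% = 10.16%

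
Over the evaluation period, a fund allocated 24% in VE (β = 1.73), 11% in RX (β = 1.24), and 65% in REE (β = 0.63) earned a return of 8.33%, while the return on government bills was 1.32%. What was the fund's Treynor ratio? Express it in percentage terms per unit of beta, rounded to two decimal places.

7.29%

β_P = 0.24×1.73 + 0.11×1.24 + 0.65×0.63 = 0.9611
Treynor = (R_P − R_f) / β_P = (8.33% − 1.32%) / 0.9611 = 7.01% / 0.9611 = 7.29%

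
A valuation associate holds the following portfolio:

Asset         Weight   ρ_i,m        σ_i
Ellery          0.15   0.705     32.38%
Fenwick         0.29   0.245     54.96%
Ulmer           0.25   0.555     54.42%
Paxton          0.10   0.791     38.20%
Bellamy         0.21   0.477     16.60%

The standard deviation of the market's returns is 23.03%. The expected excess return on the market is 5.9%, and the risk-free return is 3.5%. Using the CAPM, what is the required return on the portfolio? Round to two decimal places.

8.51%

β_Ellery = 0.705 × 32.38% / 23.03% = 0.9912
β_Fenwick = 0.245 × 54.96% / 23.03% = 0.5847
β_Ulmer = 0.555 × 54.42% / 23.03% = 1.3115
β_Paxton = 0.791 × 38.20% / 23.03% = 1.3120
β_Bellamy = 0.477 × 16.60% / 23.03% = 0.3438
β_P = Σ w_i β_i = 0.15×0.9912 + 0.29×0.5847 + 0.25×1.3115 + 0.10×1.3120 + 0.21×0.3438 = 0.8495
E(R_P) = R_f + β_P × MRP = 3.5% + 0.8495 × 5.9% = 8.51%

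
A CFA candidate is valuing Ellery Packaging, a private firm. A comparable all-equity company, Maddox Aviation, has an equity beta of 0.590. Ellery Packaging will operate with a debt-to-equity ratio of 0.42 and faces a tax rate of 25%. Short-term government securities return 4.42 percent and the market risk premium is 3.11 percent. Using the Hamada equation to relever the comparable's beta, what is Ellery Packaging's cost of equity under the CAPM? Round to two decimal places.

β_L = β_U × [1 + (1 − t)(D/E)] = 0.590 × [1 + (1 − 0.25) × 0.42]
    = 0.590 × [1 + 0.75 × 0.42] = 0.590 × 1.3150 = 0.7759
E(R) = R_f + β_L × MRP = 4.42% + 0.7759 × 3.11% = 6.83%

6.83%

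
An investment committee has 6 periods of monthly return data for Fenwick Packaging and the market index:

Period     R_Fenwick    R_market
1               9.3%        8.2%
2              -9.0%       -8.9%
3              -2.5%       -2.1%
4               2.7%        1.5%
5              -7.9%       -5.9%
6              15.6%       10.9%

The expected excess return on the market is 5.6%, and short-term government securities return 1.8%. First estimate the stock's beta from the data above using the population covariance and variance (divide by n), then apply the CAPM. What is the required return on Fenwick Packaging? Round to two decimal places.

8.74%

Mean R_i = (9.3 − 9.0 − 2.5 + 2.7 − 7.9 + 15.6) / 6 = 1.3667%
Mean R_m = (8.2 − 8.9 − 2.1 + 1.5 − 5.9 + 10.9) / 6 = 0.6167%
Σ(R_i − R̄_i)(R_m − R̄_m) = 377.2533  ⇒  Cov = 377.2533 / 6 = 62.8756
Σ(R_m − R̄_m)² = 304.4483  ⇒  Var(R_m) = 304.4483 / 6 = 50.7414
β = Cov / Var(R_m) = 62.8756 / 50.7414 = 1.2391
E(R) = R_f + β × MRP = 1.8% + 1.2391 × 5.6% = 8.74%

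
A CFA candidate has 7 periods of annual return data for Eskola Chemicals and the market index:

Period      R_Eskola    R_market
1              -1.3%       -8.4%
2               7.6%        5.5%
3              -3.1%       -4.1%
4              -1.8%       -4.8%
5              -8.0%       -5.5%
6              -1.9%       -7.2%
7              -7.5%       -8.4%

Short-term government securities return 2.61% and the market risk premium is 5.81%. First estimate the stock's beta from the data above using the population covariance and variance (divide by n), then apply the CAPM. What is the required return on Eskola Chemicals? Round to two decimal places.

7.62%

Mean R_i = (-1.3 + 7.6 − 3.1 − 1.8 − 8.0 − 1.9 − 7.5) / 7 = -2.2857%
Mean R_m = (-8.4 + 5.5 − 4.1 − 4.8 − 5.5 − 7.2 − 8.4) / 7 = -4.7000%
Σ(R_i − R̄_i)(R_m − R̄_m) = 119.5500  ⇒  Cov = 119.5500 / 7 = 17.0786
Σ(R_m − R̄_m)² = 138.6800  ⇒  Var(R_m) = 138.6800 / 7 = 19.8114
β = Cov / Var(R_m) = 17.0786 / 19.8114 = 0.8621
E(R) = R_f + β × MRP = 2.61% + 0.8621 × 5.81% = 7.62%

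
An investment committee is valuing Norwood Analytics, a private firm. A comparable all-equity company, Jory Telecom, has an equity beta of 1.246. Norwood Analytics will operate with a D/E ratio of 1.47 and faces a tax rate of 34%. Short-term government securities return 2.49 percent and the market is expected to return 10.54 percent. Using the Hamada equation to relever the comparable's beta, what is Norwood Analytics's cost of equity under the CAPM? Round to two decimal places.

β_L = β_U × [1 + (1 − t)(D/E)] = 1.246 × [1 + (1 − 0.34) × 1.47]
    = 1.246 × [1 + 0.66 × 1.47] = 1.246 × 1.9702 = 2.4549
MRP = 10.54% − 2.49% = 8.05%
E(R) = R_f + β_L × MRP = 2.49% + 2.4549 × 8.05% = 22.25%

22.25%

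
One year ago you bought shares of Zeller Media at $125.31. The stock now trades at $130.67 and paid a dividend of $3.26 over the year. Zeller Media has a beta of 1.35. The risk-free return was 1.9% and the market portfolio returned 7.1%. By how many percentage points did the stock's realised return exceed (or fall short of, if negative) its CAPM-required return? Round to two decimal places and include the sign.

-2.04%

Realised HPR = (P1 + D1 − P0) / P0 = (130.67 + 3.26 − 125.31) / 125.31 = 8.62 / 125.31 = 6.8789%
MRP = 7.1% − 1.9% = 5.20%
CAPM required = R_f + β·MRP = 1.9% + 1.35 × 5.2% = 8.9200%
α = realised − required = 6.8789% − 8.9200% = -2.04%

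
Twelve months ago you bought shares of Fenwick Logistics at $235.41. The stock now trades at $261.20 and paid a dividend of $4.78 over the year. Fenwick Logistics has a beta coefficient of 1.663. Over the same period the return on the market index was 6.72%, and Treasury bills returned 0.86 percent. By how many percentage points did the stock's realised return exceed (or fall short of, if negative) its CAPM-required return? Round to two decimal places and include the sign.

+2.38%

Realised HPR = (P1 + D1 − P0) / P0 = (261.20 + 4.78 − 235.41) / 235.41 = 30.57 / 235.41 = 12.9859%
MRP = 6.72% − 0.86% = 5.86%
CAPM required = R_f + β·MRP = 0.86% + 1.663 × 5.86% = 10.60518%
α = realised − required = 12.9859% − 10.60518% = +2.38%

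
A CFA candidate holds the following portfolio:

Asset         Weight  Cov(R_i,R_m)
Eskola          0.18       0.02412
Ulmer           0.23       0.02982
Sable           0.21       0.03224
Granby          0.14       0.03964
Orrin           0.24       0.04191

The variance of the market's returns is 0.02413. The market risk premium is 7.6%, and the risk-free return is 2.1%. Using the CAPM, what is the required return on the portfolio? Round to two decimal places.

β_Eskola = 0.02412 / 0.02413 = 0.9996
β_Ulmer = 0.02982 / 0.02413 = 1.2358
β_Sable = 0.03224 / 0.02413 = 1.3361
β_Granby = 0.03964 / 0.02413 = 1.6428
β_Orrin = 0.04191 / 0.02413 = 1.7368
β_P = Σ w_i β_i = 0.18×0.9996 + 0.23×1.2358 + 0.21×1.3361 + 0.14×1.6428 + 0.24×1.7368 = 1.3916
E(R_P) = R_f + β_P × MRP = 2.1% + 1.3916 × 7.6% = 12.68%

12.68%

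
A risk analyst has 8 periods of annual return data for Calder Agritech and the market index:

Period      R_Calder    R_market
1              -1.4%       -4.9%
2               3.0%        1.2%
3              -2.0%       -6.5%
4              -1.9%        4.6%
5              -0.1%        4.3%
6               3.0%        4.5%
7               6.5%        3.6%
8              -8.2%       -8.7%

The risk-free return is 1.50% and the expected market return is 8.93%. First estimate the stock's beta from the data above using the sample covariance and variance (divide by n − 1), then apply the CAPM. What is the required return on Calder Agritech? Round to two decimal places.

Mean R_i = (-1.4 + 3.0 − 2.0 − 1.9 − 0.1 + 3.0 + 6.5 − 8.2) / 8 = -0.1375%
Mean R_m = (-4.9 + 1.2 − 6.5 + 4.6 + 4.3 + 4.5 + 3.6 − 8.7) / 8 = -0.2375%
Σ(R_i − R̄_i)(R_m − R̄_m) = 122.2688  ⇒  Cov = 122.2688 / 7 = 17.4670
Σ(R_m − R̄_m)² = 215.7988  ⇒  Var(R_m) = 215.7988 / 7 = 30.8284
β = Cov / Var(R_m) = 17.4670 / 30.8284 = 0.5666
MRP = 8.93% − 1.50% = 7.43%
E(R) = R_f + β × MRP = 1.50% + 0.5666 × 7.43% = 5.71%

5.71%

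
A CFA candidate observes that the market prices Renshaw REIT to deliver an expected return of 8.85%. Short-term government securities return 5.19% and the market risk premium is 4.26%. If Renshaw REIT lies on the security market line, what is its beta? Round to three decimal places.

0.859

β = (E(R) − R_f) / MRP = (8.85% − 5.19%) / 4.26% = 3.66% / 4.26% = 0.859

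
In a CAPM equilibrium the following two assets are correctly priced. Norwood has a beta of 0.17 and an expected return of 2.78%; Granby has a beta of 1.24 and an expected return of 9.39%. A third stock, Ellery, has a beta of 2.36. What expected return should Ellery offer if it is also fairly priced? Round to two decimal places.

MRP (SML slope) = (9.39% − 2.78%) / (1.24 − 0.17) = 6.61% / 1.07 = 6.1776%
R_f (intercept) = 2.78% − 0.17 × 6.1776% = 1.7298%
E(R_Ellery) = R_f + β × MRP = 1.7298% + 2.36 × 6.1776% = 16.31%

16.31%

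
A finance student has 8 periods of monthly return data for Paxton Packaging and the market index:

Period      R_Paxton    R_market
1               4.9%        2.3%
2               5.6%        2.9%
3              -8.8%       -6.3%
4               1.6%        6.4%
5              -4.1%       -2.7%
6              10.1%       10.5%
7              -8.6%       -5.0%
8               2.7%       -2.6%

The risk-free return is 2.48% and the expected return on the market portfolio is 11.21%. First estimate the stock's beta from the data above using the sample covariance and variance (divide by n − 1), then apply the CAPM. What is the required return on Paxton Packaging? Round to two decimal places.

Mean R_i = (4.9 + 5.6 − 8.8 + 1.6 − 4.1 + 10.1 − 8.6 + 2.7) / 8 = 0.4250%
Mean R_m = (2.3 + 2.9 − 6.3 + 6.4 − 2.7 + 10.5 − 5.0 − 2.6) / 8 = 0.6875%
Σ(R_i − R̄_i)(R_m − R̄_m) = 243.9525  ⇒  Cov = 243.9525 / 7 = 34.8504
Σ(R_m − R̄_m)² = 239.8688  ⇒  Var(R_m) = 239.8688 / 7 = 34.2670
β = Cov / Var(R_m) = 34.8504 / 34.2670 = 1.0170
MRP = 11.21% − 2.48% = 8.73%
E(R) = R_f + β × MRP = 2.48% + 1.0170 × 8.73% = 11.36%

11.36%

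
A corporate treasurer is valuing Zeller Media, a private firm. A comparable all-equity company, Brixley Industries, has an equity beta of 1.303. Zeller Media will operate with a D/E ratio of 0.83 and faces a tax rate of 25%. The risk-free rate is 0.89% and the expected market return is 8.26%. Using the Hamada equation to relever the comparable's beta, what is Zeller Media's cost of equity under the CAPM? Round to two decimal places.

β_L = β_U × [1 + (1 − t)(D/E)] = 1.303 × [1 + (1 − 0.25) × 0.83]
    = 1.303 × [1 + 0.75 × 0.83] = 1.303 × 1.6225 = 2.1141
MRP = 8.26% − 0.89% = 7.37%
E(R) = R_f + β_L × MRP = 0.89% + 2.1141 × 7.37% = 16.47%

16.47%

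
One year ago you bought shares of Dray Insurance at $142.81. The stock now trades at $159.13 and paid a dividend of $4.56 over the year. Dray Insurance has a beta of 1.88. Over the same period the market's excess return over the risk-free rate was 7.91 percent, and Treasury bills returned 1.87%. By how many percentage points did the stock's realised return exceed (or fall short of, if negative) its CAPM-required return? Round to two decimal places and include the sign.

-2.12%

Realised HPR = (P1 + D1 − P0) / P0 = (159.13 + 4.56 − 142.81) / 142.81 = 20.88 / 142.81 = 14.6208%
CAPM required = R_f + β·MRP = 1.87% + 1.88 × 7.91% = 16.7408%
α = realised − required = 14.6208% − 16.7408% = -2.12%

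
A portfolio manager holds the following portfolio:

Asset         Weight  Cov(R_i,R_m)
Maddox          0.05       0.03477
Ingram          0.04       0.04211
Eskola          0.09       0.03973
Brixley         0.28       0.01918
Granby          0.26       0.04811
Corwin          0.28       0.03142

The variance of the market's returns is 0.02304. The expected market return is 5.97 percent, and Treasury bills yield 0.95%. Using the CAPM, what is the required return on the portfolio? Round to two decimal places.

8.29%

β_Maddox = 0.03477 / 0.02304 = 1.5091
β_Ingram = 0.04211 / 0.02304 = 1.8277
β_Eskola = 0.03973 / 0.02304 = 1.7244
β_Brixley = 0.01918 / 0.02304 = 0.8325
β_Granby = 0.04811 / 0.02304 = 2.0881
β_Corwin = 0.03142 / 0.02304 = 1.3637
β_P = Σ w_i β_i = 0.05×1.5091 + 0.04×1.8277 + 0.09×1.7244 + 0.28×0.8325 + 0.26×2.0881 + 0.28×1.3637 = 1.4616
MRP = 5.97% − 0.95% = 5.02%
E(R_P) = R_f + β_P × MRP = 0.95% + 1.4616 × 5.02% = 8.29%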